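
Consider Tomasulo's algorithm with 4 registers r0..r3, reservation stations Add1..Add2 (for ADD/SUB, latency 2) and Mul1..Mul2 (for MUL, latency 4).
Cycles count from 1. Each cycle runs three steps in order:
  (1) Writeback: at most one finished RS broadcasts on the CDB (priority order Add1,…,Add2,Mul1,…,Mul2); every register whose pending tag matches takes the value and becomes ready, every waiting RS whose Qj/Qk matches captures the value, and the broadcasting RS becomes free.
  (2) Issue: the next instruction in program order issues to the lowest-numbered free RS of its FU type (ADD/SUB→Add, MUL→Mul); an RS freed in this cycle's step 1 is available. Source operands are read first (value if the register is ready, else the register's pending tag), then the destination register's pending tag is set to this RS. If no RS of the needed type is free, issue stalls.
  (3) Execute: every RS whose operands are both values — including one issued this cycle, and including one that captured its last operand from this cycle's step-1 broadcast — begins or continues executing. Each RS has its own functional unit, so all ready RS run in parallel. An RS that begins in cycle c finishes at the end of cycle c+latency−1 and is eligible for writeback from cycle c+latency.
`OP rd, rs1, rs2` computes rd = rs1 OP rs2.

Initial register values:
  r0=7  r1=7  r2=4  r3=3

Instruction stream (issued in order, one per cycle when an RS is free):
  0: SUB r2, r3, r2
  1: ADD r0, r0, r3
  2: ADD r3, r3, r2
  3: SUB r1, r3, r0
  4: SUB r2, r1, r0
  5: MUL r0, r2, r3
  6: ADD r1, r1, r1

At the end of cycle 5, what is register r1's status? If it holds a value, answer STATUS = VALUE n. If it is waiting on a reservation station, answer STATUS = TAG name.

STATUS = TAG Add2

c1: issue SUB r2<-Add1 | r0:7,r1:7,r2:Add1,r3:3
c2: issue ADD r0<-Add2 | r0:Add2,r1:7,r2:Add1,r3:3
c3: CDB Add1=-1; issue ADD r3<-Add1 | r0:Add2,r1:7,r2:-1,r3:Add1
c4: CDB Add2=10; issue SUB r1<-Add2 | r0:10,r1:Add2,r2:-1,r3:Add1
c5: CDB Add1=2; issue SUB r2<-Add1 | r0:10,r1:Add2,r2:Add1,r3:2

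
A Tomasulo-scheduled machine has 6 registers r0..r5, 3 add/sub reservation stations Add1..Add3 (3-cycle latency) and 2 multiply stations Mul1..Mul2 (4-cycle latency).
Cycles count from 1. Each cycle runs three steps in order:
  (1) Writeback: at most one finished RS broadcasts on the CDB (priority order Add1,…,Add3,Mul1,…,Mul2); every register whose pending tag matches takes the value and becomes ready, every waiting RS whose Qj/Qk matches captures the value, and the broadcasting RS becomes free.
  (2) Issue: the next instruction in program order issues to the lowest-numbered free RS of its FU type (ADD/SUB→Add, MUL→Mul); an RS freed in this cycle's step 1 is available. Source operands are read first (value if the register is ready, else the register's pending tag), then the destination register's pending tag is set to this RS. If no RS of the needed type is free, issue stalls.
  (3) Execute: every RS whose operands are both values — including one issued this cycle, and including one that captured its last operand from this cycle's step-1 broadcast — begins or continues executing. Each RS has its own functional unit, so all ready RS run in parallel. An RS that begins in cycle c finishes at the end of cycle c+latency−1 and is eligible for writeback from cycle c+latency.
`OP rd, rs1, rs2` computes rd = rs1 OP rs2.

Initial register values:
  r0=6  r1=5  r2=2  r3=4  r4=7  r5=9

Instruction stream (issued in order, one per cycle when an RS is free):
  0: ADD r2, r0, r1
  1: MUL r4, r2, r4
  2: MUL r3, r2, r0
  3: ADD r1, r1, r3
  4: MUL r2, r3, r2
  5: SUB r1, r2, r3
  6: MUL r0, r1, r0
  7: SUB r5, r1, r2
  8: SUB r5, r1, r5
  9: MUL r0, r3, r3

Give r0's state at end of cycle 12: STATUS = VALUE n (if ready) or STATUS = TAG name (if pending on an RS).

  c1: issue ADD r2<-Add1  regs: r0:6,r1:5,r2:Add1,r3:4,r4:7,r5:9
  c2: issue MUL r4<-Mul1  regs: r0:6,r1:5,r2:Add1,r3:4,r4:Mul1,r5:9
  c3: issue MUL r3<-Mul2  regs: r0:6,r1:5,r2:Add1,r3:Mul2,r4:Mul1,r5:9
  c4: CDB Add1=11; issue ADD r1<-Add1  regs: r0:6,r1:Add1,r2:11,r3:Mul2,r4:Mul1,r5:9
  c5: stall  regs: r0:6,r1:Add1,r2:11,r3:Mul2,r4:Mul1,r5:9
  c6: stall  regs: r0:6,r1:Add1,r2:11,r3:Mul2,r4:Mul1,r5:9
  c7: stall  regs: r0:6,r1:Add1,r2:11,r3:Mul2,r4:Mul1,r5:9
  c8: CDB Mul1=77; issue MUL r2<-Mul1  regs: r0:6,r1:Add1,r2:Mul1,r3:Mul2,r4:77,r5:9
  c9: CDB Mul2=66; issue SUB r1<-Add2  regs: r0:6,r1:Add2,r2:Mul1,r3:66,r4:77,r5:9
  c10: issue MUL r0<-Mul2  regs: r0:Mul2,r1:Add2,r2:Mul1,r3:66,r4:77,r5:9
  c11: issue SUB r5<-Add3  regs: r0:Mul2,r1:Add2,r2:Mul1,r3:66,r4:77,r5:Add3
  c12: CDB Add1=71; issue SUB r5<-Add1  regs: r0:Mul2,r1:Add2,r2:Mul1,r3:66,r4:77,r5:Add1

STATUS = TAG Mul2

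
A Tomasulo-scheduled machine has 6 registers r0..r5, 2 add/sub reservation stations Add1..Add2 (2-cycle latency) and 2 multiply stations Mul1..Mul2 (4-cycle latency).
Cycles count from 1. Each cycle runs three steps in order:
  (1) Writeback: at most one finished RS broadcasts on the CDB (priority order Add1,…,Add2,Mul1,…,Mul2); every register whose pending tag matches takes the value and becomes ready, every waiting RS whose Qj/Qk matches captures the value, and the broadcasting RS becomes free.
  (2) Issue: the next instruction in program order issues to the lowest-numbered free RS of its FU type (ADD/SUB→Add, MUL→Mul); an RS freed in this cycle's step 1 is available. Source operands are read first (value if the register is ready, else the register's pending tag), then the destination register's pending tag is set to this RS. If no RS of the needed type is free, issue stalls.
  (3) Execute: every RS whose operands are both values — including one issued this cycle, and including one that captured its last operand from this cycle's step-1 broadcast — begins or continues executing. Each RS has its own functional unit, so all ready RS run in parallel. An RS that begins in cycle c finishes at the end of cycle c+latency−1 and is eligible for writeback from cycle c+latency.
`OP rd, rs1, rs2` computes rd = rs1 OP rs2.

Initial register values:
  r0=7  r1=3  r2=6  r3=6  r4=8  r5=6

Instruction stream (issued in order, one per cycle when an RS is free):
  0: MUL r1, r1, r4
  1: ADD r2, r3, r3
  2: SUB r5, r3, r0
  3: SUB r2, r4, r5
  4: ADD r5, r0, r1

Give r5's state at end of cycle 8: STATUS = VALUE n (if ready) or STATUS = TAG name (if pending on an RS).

  c1: issue MUL r1<-Mul1  regs: r0:7,r1:Mul1,r2:6,r3:6,r4:8,r5:6
  c2: issue ADD r2<-Add1  regs: r0:7,r1:Mul1,r2:Add1,r3:6,r4:8,r5:6
  c3: issue SUB r5<-Add2  regs: r0:7,r1:Mul1,r2:Add1,r3:6,r4:8,r5:Add2
  c4: CDB Add1=12; issue SUB r2<-Add1  regs: r0:7,r1:Mul1,r2:Add1,r3:6,r4:8,r5:Add2
  c5: CDB Add2=-1; issue ADD r5<-Add2  regs: r0:7,r1:Mul1,r2:Add1,r3:6,r4:8,r5:Add2
  c6: CDB Mul1=24  regs: r0:7,r1:24,r2:Add1,r3:6,r4:8,r5:Add2
  c7: CDB Add1=9  regs: r0:7,r1:24,r2:9,r3:6,r4:8,r5:Add2
  c8: CDB Add2=31  regs: r0:7,r1:24,r2:9,r3:6,r4:8,r5:31

STATUS = VALUE 31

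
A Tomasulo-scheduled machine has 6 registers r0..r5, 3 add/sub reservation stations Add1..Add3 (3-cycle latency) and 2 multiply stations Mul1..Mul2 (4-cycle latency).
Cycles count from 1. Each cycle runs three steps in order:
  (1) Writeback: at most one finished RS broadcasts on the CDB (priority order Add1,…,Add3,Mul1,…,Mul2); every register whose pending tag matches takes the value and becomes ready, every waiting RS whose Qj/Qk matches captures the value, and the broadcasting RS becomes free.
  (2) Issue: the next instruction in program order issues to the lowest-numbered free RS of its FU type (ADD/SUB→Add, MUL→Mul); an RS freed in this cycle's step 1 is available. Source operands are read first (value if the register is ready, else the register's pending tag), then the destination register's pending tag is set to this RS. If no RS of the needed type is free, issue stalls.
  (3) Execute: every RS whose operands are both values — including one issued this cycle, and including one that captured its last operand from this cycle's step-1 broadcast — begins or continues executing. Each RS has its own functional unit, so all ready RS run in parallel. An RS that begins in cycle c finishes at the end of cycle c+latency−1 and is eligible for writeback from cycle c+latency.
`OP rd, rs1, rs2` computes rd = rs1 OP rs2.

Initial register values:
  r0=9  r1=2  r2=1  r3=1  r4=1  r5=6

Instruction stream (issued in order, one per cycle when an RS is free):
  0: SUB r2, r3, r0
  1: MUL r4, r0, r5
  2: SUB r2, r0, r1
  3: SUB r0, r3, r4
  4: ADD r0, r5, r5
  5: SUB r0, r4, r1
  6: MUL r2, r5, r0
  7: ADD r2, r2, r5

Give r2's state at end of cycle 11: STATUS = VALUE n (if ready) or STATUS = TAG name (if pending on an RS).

STATUS = TAG Add3

cycle 1: issue SUB r2<-Add1 // r0:9,r1:2,r2:Add1,r3:1,r4:1,r5:6
cycle 2: issue MUL r4<-Mul1 // r0:9,r1:2,r2:Add1,r3:1,r4:Mul1,r5:6
cycle 3: issue SUB r2<-Add2 // r0:9,r1:2,r2:Add2,r3:1,r4:Mul1,r5:6
cycle 4: CDB Add1=-8; issue SUB r0<-Add1 // r0:Add1,r1:2,r2:Add2,r3:1,r4:Mul1,r5:6
cycle 5: issue ADD r0<-Add3 // r0:Add3,r1:2,r2:Add2,r3:1,r4:Mul1,r5:6
cycle 6: CDB Add2=7; issue SUB r0<-Add2 // r0:Add2,r1:2,r2:7,r3:1,r4:Mul1,r5:6
cycle 7: CDB Mul1=54; issue MUL r2<-Mul1 // r0:Add2,r1:2,r2:Mul1,r3:1,r4:54,r5:6
cycle 8: CDB Add3=12; issue ADD r2<-Add3 // r0:Add2,r1:2,r2:Add3,r3:1,r4:54,r5:6
cycle 9: - // r0:Add2,r1:2,r2:Add3,r3:1,r4:54,r5:6
cycle 10: CDB Add1=-53 // r0:Add2,r1:2,r2:Add3,r3:1,r4:54,r5:6
cycle 11: CDB Add2=52 // r0:52,r1:2,r2:Add3,r3:1,r4:54,r5:6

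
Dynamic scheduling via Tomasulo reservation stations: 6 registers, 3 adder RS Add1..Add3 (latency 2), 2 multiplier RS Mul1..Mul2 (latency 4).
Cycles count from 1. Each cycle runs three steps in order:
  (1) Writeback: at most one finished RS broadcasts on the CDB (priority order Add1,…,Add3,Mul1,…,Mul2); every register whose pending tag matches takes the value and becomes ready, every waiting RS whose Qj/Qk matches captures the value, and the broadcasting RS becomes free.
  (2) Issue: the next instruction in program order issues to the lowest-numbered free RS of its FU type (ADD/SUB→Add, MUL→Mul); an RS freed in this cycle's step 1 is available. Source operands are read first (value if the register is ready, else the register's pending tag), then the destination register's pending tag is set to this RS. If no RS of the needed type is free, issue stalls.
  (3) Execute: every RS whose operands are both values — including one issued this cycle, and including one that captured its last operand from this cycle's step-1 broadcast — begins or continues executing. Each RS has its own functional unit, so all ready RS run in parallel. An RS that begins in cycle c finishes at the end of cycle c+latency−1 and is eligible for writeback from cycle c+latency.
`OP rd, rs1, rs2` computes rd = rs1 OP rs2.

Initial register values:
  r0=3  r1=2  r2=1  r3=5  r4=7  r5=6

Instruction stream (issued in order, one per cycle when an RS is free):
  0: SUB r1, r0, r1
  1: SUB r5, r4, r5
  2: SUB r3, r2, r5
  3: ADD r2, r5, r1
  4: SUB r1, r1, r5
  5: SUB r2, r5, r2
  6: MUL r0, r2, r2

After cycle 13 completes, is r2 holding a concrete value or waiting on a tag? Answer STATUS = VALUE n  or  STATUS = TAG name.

  c1: issue SUB r1<-Add1  regs: r0:3,r1:Add1,r2:1,r3:5,r4:7,r5:6
  c2: issue SUB r5<-Add2  regs: r0:3,r1:Add1,r2:1,r3:5,r4:7,r5:Add2
  c3: CDB Add1=1; issue SUB r3<-Add1  regs: r0:3,r1:1,r2:1,r3:Add1,r4:7,r5:Add2
  c4: CDB Add2=1; issue ADD r2<-Add2  regs: r0:3,r1:1,r2:Add2,r3:Add1,r4:7,r5:1
  c5: issue SUB r1<-Add3  regs: r0:3,r1:Add3,r2:Add2,r3:Add1,r4:7,r5:1
  c6: CDB Add1=0; issue SUB r2<-Add1  regs: r0:3,r1:Add3,r2:Add1,r3:0,r4:7,r5:1
  c7: CDB Add2=2; issue MUL r0<-Mul1  regs: r0:Mul1,r1:Add3,r2:Add1,r3:0,r4:7,r5:1
  c8: CDB Add3=0  regs: r0:Mul1,r1:0,r2:Add1,r3:0,r4:7,r5:1
  c9: CDB Add1=-1  regs: r0:Mul1,r1:0,r2:-1,r3:0,r4:7,r5:1
  c10: -  regs: r0:Mul1,r1:0,r2:-1,r3:0,r4:7,r5:1
  c11: -  regs: r0:Mul1,r1:0,r2:-1,r3:0,r4:7,r5:1
  c12: -  regs: r0:Mul1,r1:0,r2:-1,r3:0,r4:7,r5:1
  c13: CDB Mul1=1  regs: r0:1,r1:0,r2:-1,r3:0,r4:7,r5:1

STATUS = VALUE -1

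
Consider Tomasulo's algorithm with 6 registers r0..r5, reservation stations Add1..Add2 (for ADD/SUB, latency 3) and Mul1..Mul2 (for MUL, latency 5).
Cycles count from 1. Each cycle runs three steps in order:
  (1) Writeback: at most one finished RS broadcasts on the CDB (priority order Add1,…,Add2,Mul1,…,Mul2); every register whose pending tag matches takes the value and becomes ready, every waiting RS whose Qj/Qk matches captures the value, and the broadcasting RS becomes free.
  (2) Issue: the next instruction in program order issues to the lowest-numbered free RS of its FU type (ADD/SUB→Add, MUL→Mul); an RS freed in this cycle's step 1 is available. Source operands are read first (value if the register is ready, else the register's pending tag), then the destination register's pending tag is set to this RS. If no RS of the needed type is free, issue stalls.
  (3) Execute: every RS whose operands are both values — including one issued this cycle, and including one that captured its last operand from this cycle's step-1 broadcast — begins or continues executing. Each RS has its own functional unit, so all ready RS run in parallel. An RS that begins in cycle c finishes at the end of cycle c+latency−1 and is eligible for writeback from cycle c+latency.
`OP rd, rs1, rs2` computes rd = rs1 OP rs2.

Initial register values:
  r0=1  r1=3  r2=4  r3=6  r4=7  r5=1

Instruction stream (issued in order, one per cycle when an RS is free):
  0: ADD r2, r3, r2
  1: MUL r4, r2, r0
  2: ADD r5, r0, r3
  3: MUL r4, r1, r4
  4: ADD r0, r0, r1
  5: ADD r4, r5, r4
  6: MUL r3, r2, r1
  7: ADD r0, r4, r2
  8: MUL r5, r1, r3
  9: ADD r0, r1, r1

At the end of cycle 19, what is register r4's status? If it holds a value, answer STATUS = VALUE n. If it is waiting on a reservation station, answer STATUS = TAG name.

STATUS = VALUE 37

cycle 1: issue ADD r2<-Add1 // r0:1,r1:3,r2:Add1,r3:6,r4:7,r5:1
cycle 2: issue MUL r4<-Mul1 // r0:1,r1:3,r2:Add1,r3:6,r4:Mul1,r5:1
cycle 3: issue ADD r5<-Add2 // r0:1,r1:3,r2:Add1,r3:6,r4:Mul1,r5:Add2
cycle 4: CDB Add1=10; issue MUL r4<-Mul2 // r0:1,r1:3,r2:10,r3:6,r4:Mul2,r5:Add2
cycle 5: issue ADD r0<-Add1 // r0:Add1,r1:3,r2:10,r3:6,r4:Mul2,r5:Add2
cycle 6: CDB Add2=7; issue ADD r4<-Add2 // r0:Add1,r1:3,r2:10,r3:6,r4:Add2,r5:7
cycle 7: stall // r0:Add1,r1:3,r2:10,r3:6,r4:Add2,r5:7
cycle 8: CDB Add1=4; stall // r0:4,r1:3,r2:10,r3:6,r4:Add2,r5:7
cycle 9: CDB Mul1=10; issue MUL r3<-Mul1 // r0:4,r1:3,r2:10,r3:Mul1,r4:Add2,r5:7
cycle 10: issue ADD r0<-Add1 // r0:Add1,r1:3,r2:10,r3:Mul1,r4:Add2,r5:7
cycle 11: stall // r0:Add1,r1:3,r2:10,r3:Mul1,r4:Add2,r5:7
cycle 12: stall // r0:Add1,r1:3,r2:10,r3:Mul1,r4:Add2,r5:7
cycle 13: stall // r0:Add1,r1:3,r2:10,r3:Mul1,r4:Add2,r5:7
cycle 14: CDB Mul1=30; issue MUL r5<-Mul1 // r0:Add1,r1:3,r2:10,r3:30,r4:Add2,r5:Mul1
cycle 15: CDB Mul2=30; stall // r0:Add1,r1:3,r2:10,r3:30,r4:Add2,r5:Mul1
cycle 16: stall // r0:Add1,r1:3,r2:10,r3:30,r4:Add2,r5:Mul1
cycle 17: stall // r0:Add1,r1:3,r2:10,r3:30,r4:Add2,r5:Mul1
cycle 18: CDB Add2=37; issue ADD r0<-Add2 // r0:Add2,r1:3,r2:10,r3:30,r4:37,r5:Mul1
cycle 19: CDB Mul1=90 // r0:Add2,r1:3,r2:10,r3:30,r4:37,r5:90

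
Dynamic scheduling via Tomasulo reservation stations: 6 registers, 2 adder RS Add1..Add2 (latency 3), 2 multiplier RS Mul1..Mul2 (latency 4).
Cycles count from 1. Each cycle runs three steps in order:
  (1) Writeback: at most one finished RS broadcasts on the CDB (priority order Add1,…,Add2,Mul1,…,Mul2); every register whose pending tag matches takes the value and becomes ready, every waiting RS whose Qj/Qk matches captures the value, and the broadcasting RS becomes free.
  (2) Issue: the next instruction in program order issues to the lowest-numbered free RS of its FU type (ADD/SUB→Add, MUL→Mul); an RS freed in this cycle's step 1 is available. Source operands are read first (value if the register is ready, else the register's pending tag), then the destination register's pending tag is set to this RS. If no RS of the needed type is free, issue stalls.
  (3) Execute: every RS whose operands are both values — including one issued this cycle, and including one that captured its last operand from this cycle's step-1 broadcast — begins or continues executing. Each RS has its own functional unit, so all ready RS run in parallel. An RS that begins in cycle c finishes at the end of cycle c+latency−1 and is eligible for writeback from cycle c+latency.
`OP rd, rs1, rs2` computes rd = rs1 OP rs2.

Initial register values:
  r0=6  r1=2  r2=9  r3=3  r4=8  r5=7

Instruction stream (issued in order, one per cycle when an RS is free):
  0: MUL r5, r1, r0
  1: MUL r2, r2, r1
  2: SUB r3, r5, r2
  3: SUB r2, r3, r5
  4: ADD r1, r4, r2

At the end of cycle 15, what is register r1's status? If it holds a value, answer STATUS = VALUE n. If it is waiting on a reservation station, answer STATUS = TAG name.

cycle 1: issue MUL r5<-Mul1 // r0:6,r1:2,r2:9,r3:3,r4:8,r5:Mul1
cycle 2: issue MUL r2<-Mul2 // r0:6,r1:2,r2:Mul2,r3:3,r4:8,r5:Mul1
cycle 3: issue SUB r3<-Add1 // r0:6,r1:2,r2:Mul2,r3:Add1,r4:8,r5:Mul1
cycle 4: issue SUB r2<-Add2 // r0:6,r1:2,r2:Add2,r3:Add1,r4:8,r5:Mul1
cycle 5: CDB Mul1=12; stall // r0:6,r1:2,r2:Add2,r3:Add1,r4:8,r5:12
cycle 6: CDB Mul2=18; stall // r0:6,r1:2,r2:Add2,r3:Add1,r4:8,r5:12
cycle 7: stall // r0:6,r1:2,r2:Add2,r3:Add1,r4:8,r5:12
cycle 8: stall // r0:6,r1:2,r2:Add2,r3:Add1,r4:8,r5:12
cycle 9: CDB Add1=-6; issue ADD r1<-Add1 // r0:6,r1:Add1,r2:Add2,r3:-6,r4:8,r5:12
cycle 10: - // r0:6,r1:Add1,r2:Add2,r3:-6,r4:8,r5:12
cycle 11: - // r0:6,r1:Add1,r2:Add2,r3:-6,r4:8,r5:12
cycle 12: CDB Add2=-18 // r0:6,r1:Add1,r2:-18,r3:-6,r4:8,r5:12
cycle 13: - // r0:6,r1:Add1,r2:-18,r3:-6,r4:8,r5:12
cycle 14: - // r0:6,r1:Add1,r2:-18,r3:-6,r4:8,r5:12
cycle 15: CDB Add1=-10 // r0:6,r1:-10,r2:-18,r3:-6,r4:8,r5:12

STATUS = VALUE -10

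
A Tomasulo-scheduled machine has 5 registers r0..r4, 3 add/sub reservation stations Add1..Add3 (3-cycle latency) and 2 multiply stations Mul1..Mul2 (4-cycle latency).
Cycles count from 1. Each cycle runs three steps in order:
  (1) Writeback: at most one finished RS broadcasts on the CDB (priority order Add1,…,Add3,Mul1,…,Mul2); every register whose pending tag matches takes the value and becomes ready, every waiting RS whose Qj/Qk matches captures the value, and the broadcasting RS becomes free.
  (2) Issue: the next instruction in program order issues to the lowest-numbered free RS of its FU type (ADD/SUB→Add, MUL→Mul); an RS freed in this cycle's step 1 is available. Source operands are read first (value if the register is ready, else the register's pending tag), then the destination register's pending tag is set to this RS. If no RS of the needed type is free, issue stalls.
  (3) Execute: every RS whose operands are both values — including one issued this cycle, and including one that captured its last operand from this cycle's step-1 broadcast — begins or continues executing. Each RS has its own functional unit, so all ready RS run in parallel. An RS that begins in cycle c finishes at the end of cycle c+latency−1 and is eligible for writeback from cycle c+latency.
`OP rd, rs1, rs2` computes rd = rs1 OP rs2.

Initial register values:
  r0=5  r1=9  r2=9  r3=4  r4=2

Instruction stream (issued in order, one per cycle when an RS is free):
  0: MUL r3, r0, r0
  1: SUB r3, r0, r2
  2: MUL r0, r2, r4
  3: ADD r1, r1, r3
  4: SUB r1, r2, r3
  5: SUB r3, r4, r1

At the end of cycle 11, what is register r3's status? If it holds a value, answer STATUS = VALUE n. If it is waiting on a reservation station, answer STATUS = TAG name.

  c1: issue MUL r3<-Mul1  regs: r0:5,r1:9,r2:9,r3:Mul1,r4:2
  c2: issue SUB r3<-Add1  regs: r0:5,r1:9,r2:9,r3:Add1,r4:2
  c3: issue MUL r0<-Mul2  regs: r0:Mul2,r1:9,r2:9,r3:Add1,r4:2
  c4: issue ADD r1<-Add2  regs: r0:Mul2,r1:Add2,r2:9,r3:Add1,r4:2
  c5: CDB Add1=-4; issue SUB r1<-Add1  regs: r0:Mul2,r1:Add1,r2:9,r3:-4,r4:2
  c6: CDB Mul1=25; issue SUB r3<-Add3  regs: r0:Mul2,r1:Add1,r2:9,r3:Add3,r4:2
  c7: CDB Mul2=18  regs: r0:18,r1:Add1,r2:9,r3:Add3,r4:2
  c8: CDB Add1=13  regs: r0:18,r1:13,r2:9,r3:Add3,r4:2
  c9: CDB Add2=5  regs: r0:18,r1:13,r2:9,r3:Add3,r4:2
  c10: -  regs: r0:18,r1:13,r2:9,r3:Add3,r4:2
  c11: CDB Add3=-11  regs: r0:18,r1:13,r2:9,r3:-11,r4:2

STATUS = VALUE -11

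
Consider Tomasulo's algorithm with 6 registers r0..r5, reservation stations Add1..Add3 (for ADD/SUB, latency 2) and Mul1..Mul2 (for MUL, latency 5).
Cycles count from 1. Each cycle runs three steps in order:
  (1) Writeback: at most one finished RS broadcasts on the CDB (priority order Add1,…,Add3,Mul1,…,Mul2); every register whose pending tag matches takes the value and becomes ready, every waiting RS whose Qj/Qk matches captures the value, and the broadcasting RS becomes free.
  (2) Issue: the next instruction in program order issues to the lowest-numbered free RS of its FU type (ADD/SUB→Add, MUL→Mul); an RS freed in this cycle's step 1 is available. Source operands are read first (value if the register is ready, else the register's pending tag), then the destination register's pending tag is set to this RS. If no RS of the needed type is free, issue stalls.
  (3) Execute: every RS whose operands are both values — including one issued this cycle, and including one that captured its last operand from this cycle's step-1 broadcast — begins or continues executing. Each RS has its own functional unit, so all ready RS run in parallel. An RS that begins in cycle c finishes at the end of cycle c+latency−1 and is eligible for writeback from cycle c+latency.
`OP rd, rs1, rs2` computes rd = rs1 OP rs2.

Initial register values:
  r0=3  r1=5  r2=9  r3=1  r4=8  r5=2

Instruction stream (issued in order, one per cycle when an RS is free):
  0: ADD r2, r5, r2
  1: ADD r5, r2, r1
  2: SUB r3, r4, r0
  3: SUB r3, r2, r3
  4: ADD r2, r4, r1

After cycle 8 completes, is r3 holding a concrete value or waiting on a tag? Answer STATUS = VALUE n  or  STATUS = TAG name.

  c1: issue ADD r2<-Add1  regs: r0:3,r1:5,r2:Add1,r3:1,r4:8,r5:2
  c2: issue ADD r5<-Add2  regs: r0:3,r1:5,r2:Add1,r3:1,r4:8,r5:Add2
  c3: CDB Add1=11; issue SUB r3<-Add1  regs: r0:3,r1:5,r2:11,r3:Add1,r4:8,r5:Add2
  c4: issue SUB r3<-Add3  regs: r0:3,r1:5,r2:11,r3:Add3,r4:8,r5:Add2
  c5: CDB Add1=5; issue ADD r2<-Add1  regs: r0:3,r1:5,r2:Add1,r3:Add3,r4:8,r5:Add2
  c6: CDB Add2=16  regs: r0:3,r1:5,r2:Add1,r3:Add3,r4:8,r5:16
  c7: CDB Add1=13  regs: r0:3,r1:5,r2:13,r3:Add3,r4:8,r5:16
  c8: CDB Add3=6  regs: r0:3,r1:5,r2:13,r3:6,r4:8,r5:16

STATUS = VALUE 6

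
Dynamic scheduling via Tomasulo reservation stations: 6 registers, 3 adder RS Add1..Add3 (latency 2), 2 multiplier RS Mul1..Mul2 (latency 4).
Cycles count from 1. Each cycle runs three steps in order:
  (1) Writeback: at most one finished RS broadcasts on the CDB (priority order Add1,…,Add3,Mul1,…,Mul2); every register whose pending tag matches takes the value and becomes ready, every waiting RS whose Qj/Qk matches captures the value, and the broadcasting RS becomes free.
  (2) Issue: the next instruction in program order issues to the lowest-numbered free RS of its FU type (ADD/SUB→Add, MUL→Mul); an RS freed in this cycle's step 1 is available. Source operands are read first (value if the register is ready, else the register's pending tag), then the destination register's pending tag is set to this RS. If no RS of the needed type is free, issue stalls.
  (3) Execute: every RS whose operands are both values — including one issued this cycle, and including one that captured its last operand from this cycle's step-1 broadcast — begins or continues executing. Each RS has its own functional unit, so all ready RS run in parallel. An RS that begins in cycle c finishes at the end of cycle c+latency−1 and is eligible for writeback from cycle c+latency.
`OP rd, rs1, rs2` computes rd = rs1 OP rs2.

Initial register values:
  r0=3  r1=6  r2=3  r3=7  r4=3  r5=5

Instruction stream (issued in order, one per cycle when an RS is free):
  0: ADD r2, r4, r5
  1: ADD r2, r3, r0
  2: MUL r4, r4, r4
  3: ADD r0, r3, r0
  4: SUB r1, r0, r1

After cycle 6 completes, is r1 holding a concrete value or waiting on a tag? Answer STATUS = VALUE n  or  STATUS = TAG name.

STATUS = TAG Add2

  c1: issue ADD r2<-Add1  regs: r0:3,r1:6,r2:Add1,r3:7,r4:3,r5:5
  c2: issue ADD r2<-Add2  regs: r0:3,r1:6,r2:Add2,r3:7,r4:3,r5:5
  c3: CDB Add1=8; issue MUL r4<-Mul1  regs: r0:3,r1:6,r2:Add2,r3:7,r4:Mul1,r5:5
  c4: CDB Add2=10; issue ADD r0<-Add1  regs: r0:Add1,r1:6,r2:10,r3:7,r4:Mul1,r5:5
  c5: issue SUB r1<-Add2  regs: r0:Add1,r1:Add2,r2:10,r3:7,r4:Mul1,r5:5
  c6: CDB Add1=10  regs: r0:10,r1:Add2,r2:10,r3:7,r4:Mul1,r5:5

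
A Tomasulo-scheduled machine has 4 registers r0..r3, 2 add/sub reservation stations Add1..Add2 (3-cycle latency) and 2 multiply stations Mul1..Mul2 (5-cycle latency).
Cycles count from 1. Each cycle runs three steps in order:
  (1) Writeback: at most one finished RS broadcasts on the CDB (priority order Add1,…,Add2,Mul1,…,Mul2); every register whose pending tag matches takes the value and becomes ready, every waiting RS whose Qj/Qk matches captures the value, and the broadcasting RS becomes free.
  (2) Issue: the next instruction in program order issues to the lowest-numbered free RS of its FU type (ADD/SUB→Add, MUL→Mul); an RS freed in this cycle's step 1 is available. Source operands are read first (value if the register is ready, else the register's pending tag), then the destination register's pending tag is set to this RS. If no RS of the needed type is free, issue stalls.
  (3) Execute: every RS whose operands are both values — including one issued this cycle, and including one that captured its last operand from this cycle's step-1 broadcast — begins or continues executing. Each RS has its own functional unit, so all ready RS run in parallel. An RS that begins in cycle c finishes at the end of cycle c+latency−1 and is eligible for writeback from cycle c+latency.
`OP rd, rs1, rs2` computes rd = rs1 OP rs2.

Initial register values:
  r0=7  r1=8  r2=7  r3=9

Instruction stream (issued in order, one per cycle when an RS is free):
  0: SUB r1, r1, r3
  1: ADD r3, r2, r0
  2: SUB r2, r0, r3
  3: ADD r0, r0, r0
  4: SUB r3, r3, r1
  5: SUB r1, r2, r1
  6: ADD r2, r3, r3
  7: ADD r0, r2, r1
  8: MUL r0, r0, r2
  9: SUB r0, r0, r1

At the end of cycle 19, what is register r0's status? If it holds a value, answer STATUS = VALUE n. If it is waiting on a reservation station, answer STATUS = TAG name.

cycle 1: issue SUB r1<-Add1 // r0:7,r1:Add1,r2:7,r3:9
cycle 2: issue ADD r3<-Add2 // r0:7,r1:Add1,r2:7,r3:Add2
cycle 3: stall // r0:7,r1:Add1,r2:7,r3:Add2
cycle 4: CDB Add1=-1; issue SUB r2<-Add1 // r0:7,r1:-1,r2:Add1,r3:Add2
cycle 5: CDB Add2=14; issue ADD r0<-Add2 // r0:Add2,r1:-1,r2:Add1,r3:14
cycle 6: stall // r0:Add2,r1:-1,r2:Add1,r3:14
cycle 7: stall // r0:Add2,r1:-1,r2:Add1,r3:14
cycle 8: CDB Add1=-7; issue SUB r3<-Add1 // r0:Add2,r1:-1,r2:-7,r3:Add1
cycle 9: CDB Add2=14; issue SUB r1<-Add2 // r0:14,r1:Add2,r2:-7,r3:Add1
cycle 10: stall // r0:14,r1:Add2,r2:-7,r3:Add1
cycle 11: CDB Add1=15; issue ADD r2<-Add1 // r0:14,r1:Add2,r2:Add1,r3:15
cycle 12: CDB Add2=-6; issue ADD r0<-Add2 // r0:Add2,r1:-6,r2:Add1,r3:15
cycle 13: issue MUL r0<-Mul1 // r0:Mul1,r1:-6,r2:Add1,r3:15
cycle 14: CDB Add1=30; issue SUB r0<-Add1 // r0:Add1,r1:-6,r2:30,r3:15
cycle 15: - // r0:Add1,r1:-6,r2:30,r3:15
cycle 16: - // r0:Add1,r1:-6,r2:30,r3:15
cycle 17: CDB Add2=24 // r0:Add1,r1:-6,r2:30,r3:15
cycle 18: - // r0:Add1,r1:-6,r2:30,r3:15
cycle 19: - // r0:Add1,r1:-6,r2:30,r3:15

STATUS = TAG Add1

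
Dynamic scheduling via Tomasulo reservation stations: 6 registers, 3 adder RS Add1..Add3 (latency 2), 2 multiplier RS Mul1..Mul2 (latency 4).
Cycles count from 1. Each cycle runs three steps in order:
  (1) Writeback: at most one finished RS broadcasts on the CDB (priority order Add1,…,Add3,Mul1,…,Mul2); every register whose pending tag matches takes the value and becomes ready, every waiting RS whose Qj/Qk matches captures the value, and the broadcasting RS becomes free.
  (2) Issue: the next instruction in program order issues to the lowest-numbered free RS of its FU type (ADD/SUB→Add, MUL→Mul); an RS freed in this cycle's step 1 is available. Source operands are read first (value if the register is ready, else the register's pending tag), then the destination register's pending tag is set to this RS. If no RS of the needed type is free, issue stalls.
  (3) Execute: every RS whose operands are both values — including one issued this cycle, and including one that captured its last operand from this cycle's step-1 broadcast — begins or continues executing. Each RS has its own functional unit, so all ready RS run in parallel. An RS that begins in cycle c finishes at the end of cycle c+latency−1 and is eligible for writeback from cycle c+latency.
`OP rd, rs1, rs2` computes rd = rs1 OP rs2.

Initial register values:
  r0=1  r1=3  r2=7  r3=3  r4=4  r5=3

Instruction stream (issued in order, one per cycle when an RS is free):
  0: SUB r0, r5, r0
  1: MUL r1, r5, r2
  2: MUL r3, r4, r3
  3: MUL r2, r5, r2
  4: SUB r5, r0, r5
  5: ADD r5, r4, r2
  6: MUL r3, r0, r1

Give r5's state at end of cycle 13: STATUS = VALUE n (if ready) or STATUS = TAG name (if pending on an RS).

STATUS = VALUE 25

  c1: issue SUB r0<-Add1  regs: r0:Add1,r1:3,r2:7,r3:3,r4:4,r5:3
  c2: issue MUL r1<-Mul1  regs: r0:Add1,r1:Mul1,r2:7,r3:3,r4:4,r5:3
  c3: CDB Add1=2; issue MUL r3<-Mul2  regs: r0:2,r1:Mul1,r2:7,r3:Mul2,r4:4,r5:3
  c4: stall  regs: r0:2,r1:Mul1,r2:7,r3:Mul2,r4:4,r5:3
  c5: stall  regs: r0:2,r1:Mul1,r2:7,r3:Mul2,r4:4,r5:3
  c6: CDB Mul1=21; issue MUL r2<-Mul1  regs: r0:2,r1:21,r2:Mul1,r3:Mul2,r4:4,r5:3
  c7: CDB Mul2=12; issue SUB r5<-Add1  regs: r0:2,r1:21,r2:Mul1,r3:12,r4:4,r5:Add1
  c8: issue ADD r5<-Add2  regs: r0:2,r1:21,r2:Mul1,r3:12,r4:4,r5:Add2
  c9: CDB Add1=-1; issue MUL r3<-Mul2  regs: r0:2,r1:21,r2:Mul1,r3:Mul2,r4:4,r5:Add2
  c10: CDB Mul1=21  regs: r0:2,r1:21,r2:21,r3:Mul2,r4:4,r5:Add2
  c11: -  regs: r0:2,r1:21,r2:21,r3:Mul2,r4:4,r5:Add2
  c12: CDB Add2=25  regs: r0:2,r1:21,r2:21,r3:Mul2,r4:4,r5:25
  c13: CDB Mul2=42  regs: r0:2,r1:21,r2:21,r3:42,r4:4,r5:25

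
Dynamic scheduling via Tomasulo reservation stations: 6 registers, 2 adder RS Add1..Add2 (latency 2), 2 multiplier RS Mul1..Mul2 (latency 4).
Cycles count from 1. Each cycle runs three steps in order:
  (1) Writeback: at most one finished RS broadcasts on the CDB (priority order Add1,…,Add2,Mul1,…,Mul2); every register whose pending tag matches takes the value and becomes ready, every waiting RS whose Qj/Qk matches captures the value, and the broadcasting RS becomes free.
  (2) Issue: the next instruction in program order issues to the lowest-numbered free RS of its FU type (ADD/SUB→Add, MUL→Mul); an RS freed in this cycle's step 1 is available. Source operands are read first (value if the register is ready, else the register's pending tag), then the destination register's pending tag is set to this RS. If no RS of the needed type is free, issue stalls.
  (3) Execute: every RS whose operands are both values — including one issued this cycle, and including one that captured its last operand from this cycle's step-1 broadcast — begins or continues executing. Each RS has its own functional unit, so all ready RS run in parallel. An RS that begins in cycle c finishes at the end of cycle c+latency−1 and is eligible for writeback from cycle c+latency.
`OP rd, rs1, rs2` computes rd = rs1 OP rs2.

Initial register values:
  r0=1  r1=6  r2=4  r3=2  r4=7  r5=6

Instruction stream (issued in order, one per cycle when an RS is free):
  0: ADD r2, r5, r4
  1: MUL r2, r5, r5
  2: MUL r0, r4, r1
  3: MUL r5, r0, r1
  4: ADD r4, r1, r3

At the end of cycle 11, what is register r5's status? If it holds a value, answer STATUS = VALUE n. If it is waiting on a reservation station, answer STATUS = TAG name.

c1: issue ADD r2<-Add1 | r0:1,r1:6,r2:Add1,r3:2,r4:7,r5:6
c2: issue MUL r2<-Mul1 | r0:1,r1:6,r2:Mul1,r3:2,r4:7,r5:6
c3: CDB Add1=13; issue MUL r0<-Mul2 | r0:Mul2,r1:6,r2:Mul1,r3:2,r4:7,r5:6
c4: stall | r0:Mul2,r1:6,r2:Mul1,r3:2,r4:7,r5:6
c5: stall | r0:Mul2,r1:6,r2:Mul1,r3:2,r4:7,r5:6
c6: CDB Mul1=36; issue MUL r5<-Mul1 | r0:Mul2,r1:6,r2:36,r3:2,r4:7,r5:Mul1
c7: CDB Mul2=42; issue ADD r4<-Add1 | r0:42,r1:6,r2:36,r3:2,r4:Add1,r5:Mul1
c8: - | r0:42,r1:6,r2:36,r3:2,r4:Add1,r5:Mul1
c9: CDB Add1=8 | r0:42,r1:6,r2:36,r3:2,r4:8,r5:Mul1
c10: - | r0:42,r1:6,r2:36,r3:2,r4:8,r5:Mul1
c11: CDB Mul1=252 | r0:42,r1:6,r2:36,r3:2,r4:8,r5:252

STATUS = VALUE 252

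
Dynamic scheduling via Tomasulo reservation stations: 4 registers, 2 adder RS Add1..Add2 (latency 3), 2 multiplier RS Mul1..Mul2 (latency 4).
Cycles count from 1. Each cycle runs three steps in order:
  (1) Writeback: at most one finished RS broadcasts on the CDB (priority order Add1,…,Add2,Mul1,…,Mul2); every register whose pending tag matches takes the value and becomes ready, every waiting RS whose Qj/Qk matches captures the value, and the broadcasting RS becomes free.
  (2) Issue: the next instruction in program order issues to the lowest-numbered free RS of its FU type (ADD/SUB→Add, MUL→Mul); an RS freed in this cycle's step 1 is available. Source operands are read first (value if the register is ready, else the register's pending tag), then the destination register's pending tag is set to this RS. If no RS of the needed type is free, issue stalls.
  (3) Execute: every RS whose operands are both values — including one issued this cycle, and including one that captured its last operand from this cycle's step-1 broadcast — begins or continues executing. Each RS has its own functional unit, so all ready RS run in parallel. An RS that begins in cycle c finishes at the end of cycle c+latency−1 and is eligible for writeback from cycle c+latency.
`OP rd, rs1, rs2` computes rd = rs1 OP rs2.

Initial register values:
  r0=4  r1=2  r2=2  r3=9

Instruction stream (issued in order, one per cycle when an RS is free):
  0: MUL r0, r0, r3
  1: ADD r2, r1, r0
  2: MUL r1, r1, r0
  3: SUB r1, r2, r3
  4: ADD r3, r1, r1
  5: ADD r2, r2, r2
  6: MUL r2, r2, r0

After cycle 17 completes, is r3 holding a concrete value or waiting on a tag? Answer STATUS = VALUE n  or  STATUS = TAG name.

  c1: issue MUL r0<-Mul1  regs: r0:Mul1,r1:2,r2:2,r3:9
  c2: issue ADD r2<-Add1  regs: r0:Mul1,r1:2,r2:Add1,r3:9
  c3: issue MUL r1<-Mul2  regs: r0:Mul1,r1:Mul2,r2:Add1,r3:9
  c4: issue SUB r1<-Add2  regs: r0:Mul1,r1:Add2,r2:Add1,r3:9
  c5: CDB Mul1=36; stall  regs: r0:36,r1:Add2,r2:Add1,r3:9
  c6: stall  regs: r0:36,r1:Add2,r2:Add1,r3:9
  c7: stall  regs: r0:36,r1:Add2,r2:Add1,r3:9
  c8: CDB Add1=38; issue ADD r3<-Add1  regs: r0:36,r1:Add2,r2:38,r3:Add1
  c9: CDB Mul2=72; stall  regs: r0:36,r1:Add2,r2:38,r3:Add1
  c10: stall  regs: r0:36,r1:Add2,r2:38,r3:Add1
  c11: CDB Add2=29; issue ADD r2<-Add2  regs: r0:36,r1:29,r2:Add2,r3:Add1
  c12: issue MUL r2<-Mul1  regs: r0:36,r1:29,r2:Mul1,r3:Add1
  c13: -  regs: r0:36,r1:29,r2:Mul1,r3:Add1
  c14: CDB Add1=58  regs: r0:36,r1:29,r2:Mul1,r3:58
  c15: CDB Add2=76  regs: r0:36,r1:29,r2:Mul1,r3:58
  c16: -  regs: r0:36,r1:29,r2:Mul1,r3:58
  c17: -  regs: r0:36,r1:29,r2:Mul1,r3:58

STATUS = VALUE 58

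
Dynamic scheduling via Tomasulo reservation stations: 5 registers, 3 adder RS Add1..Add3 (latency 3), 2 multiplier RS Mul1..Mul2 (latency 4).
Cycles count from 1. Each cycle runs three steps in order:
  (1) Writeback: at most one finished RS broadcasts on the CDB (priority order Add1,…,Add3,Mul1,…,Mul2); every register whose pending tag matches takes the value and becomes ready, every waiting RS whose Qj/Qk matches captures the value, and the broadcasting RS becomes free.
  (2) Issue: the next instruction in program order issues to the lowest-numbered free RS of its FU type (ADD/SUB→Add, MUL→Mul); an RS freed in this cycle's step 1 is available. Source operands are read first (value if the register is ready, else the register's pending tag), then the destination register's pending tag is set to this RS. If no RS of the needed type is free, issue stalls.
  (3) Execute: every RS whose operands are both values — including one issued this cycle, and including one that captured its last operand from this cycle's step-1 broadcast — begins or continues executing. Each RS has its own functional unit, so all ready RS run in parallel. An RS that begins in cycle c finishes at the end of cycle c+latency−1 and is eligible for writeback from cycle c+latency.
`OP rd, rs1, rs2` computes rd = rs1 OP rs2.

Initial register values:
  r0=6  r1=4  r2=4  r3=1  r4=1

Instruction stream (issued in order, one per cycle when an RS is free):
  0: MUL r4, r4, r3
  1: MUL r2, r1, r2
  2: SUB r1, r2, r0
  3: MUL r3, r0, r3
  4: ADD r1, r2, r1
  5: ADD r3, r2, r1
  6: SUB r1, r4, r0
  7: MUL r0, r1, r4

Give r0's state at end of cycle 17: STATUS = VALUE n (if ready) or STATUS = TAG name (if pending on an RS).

c1: issue MUL r4<-Mul1 | r0:6,r1:4,r2:4,r3:1,r4:Mul1
c2: issue MUL r2<-Mul2 | r0:6,r1:4,r2:Mul2,r3:1,r4:Mul1
c3: issue SUB r1<-Add1 | r0:6,r1:Add1,r2:Mul2,r3:1,r4:Mul1
c4: stall | r0:6,r1:Add1,r2:Mul2,r3:1,r4:Mul1
c5: CDB Mul1=1; issue MUL r3<-Mul1 | r0:6,r1:Add1,r2:Mul2,r3:Mul1,r4:1
c6: CDB Mul2=16; issue ADD r1<-Add2 | r0:6,r1:Add2,r2:16,r3:Mul1,r4:1
c7: issue ADD r3<-Add3 | r0:6,r1:Add2,r2:16,r3:Add3,r4:1
c8: stall | r0:6,r1:Add2,r2:16,r3:Add3,r4:1
c9: CDB Add1=10; issue SUB r1<-Add1 | r0:6,r1:Add1,r2:16,r3:Add3,r4:1
c10: CDB Mul1=6; issue MUL r0<-Mul1 | r0:Mul1,r1:Add1,r2:16,r3:Add3,r4:1
c11: - | r0:Mul1,r1:Add1,r2:16,r3:Add3,r4:1
c12: CDB Add1=-5 | r0:Mul1,r1:-5,r2:16,r3:Add3,r4:1
c13: CDB Add2=26 | r0:Mul1,r1:-5,r2:16,r3:Add3,r4:1
c14: - | r0:Mul1,r1:-5,r2:16,r3:Add3,r4:1
c15: - | r0:Mul1,r1:-5,r2:16,r3:Add3,r4:1
c16: CDB Add3=42 | r0:Mul1,r1:-5,r2:16,r3:42,r4:1
c17: CDB Mul1=-5 | r0:-5,r1:-5,r2:16,r3:42,r4:1

STATUS = VALUE -5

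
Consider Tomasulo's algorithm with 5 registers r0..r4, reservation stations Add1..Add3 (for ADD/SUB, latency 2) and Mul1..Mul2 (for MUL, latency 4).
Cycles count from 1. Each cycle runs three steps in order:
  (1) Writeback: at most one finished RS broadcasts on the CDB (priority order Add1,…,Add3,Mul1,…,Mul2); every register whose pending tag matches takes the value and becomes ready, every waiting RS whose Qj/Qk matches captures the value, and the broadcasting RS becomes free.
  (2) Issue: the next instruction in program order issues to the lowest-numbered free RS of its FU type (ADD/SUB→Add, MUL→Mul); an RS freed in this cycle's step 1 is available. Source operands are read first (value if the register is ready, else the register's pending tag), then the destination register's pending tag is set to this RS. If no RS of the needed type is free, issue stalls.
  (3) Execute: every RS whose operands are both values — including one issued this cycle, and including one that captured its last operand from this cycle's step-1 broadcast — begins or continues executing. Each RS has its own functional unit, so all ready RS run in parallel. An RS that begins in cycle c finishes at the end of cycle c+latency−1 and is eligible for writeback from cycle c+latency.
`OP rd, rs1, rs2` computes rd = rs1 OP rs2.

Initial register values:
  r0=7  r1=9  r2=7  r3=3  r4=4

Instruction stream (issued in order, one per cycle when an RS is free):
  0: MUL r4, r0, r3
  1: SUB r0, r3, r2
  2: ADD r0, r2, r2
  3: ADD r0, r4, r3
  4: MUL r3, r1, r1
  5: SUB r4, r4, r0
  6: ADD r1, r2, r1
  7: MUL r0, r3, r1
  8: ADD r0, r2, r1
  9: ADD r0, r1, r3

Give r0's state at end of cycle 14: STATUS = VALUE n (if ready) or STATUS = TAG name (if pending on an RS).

c1: issue MUL r4<-Mul1 | r0:7,r1:9,r2:7,r3:3,r4:Mul1
c2: issue SUB r0<-Add1 | r0:Add1,r1:9,r2:7,r3:3,r4:Mul1
c3: issue ADD r0<-Add2 | r0:Add2,r1:9,r2:7,r3:3,r4:Mul1
c4: CDB Add1=-4; issue ADD r0<-Add1 | r0:Add1,r1:9,r2:7,r3:3,r4:Mul1
c5: CDB Add2=14; issue MUL r3<-Mul2 | r0:Add1,r1:9,r2:7,r3:Mul2,r4:Mul1
c6: CDB Mul1=21; issue SUB r4<-Add2 | r0:Add1,r1:9,r2:7,r3:Mul2,r4:Add2
c7: issue ADD r1<-Add3 | r0:Add1,r1:Add3,r2:7,r3:Mul2,r4:Add2
c8: CDB Add1=24; issue MUL r0<-Mul1 | r0:Mul1,r1:Add3,r2:7,r3:Mul2,r4:Add2
c9: CDB Add3=16; issue ADD r0<-Add1 | r0:Add1,r1:16,r2:7,r3:Mul2,r4:Add2
c10: CDB Add2=-3; issue ADD r0<-Add2 | r0:Add2,r1:16,r2:7,r3:Mul2,r4:-3
c11: CDB Add1=23 | r0:Add2,r1:16,r2:7,r3:Mul2,r4:-3
c12: CDB Mul2=81 | r0:Add2,r1:16,r2:7,r3:81,r4:-3
c13: - | r0:Add2,r1:16,r2:7,r3:81,r4:-3
c14: CDB Add2=97 | r0:97,r1:16,r2:7,r3:81,r4:-3

STATUS = VALUE 97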